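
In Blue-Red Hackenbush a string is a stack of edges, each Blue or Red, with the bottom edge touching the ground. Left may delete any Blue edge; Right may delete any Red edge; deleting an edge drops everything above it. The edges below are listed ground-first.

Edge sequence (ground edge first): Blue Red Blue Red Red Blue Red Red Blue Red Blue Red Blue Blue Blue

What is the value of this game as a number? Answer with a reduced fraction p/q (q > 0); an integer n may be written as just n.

value_1 [B]  L=[0]  R=[∅]  => 1
value_2 [BR]  L=[0]  R=[1]  => 1/2
value_3 [BRB]  L=[0; 1/2]  R=[1]  => 3/4
value_4 [BRBR]  L=[0; 1/2]  R=[3/4; 1]  => 5/8
value_5 [BRBRR]  L=[0; 1/2]  R=[5/8; 3/4; 1]  => 9/16
value_6 [BRBRRB]  L=[0; 1/2; 9/16]  R=[5/8; 3/4; 1]  => 19/32
value_7 [BRBRRBR]  L=[0; 1/2; 9/16]  R=[19/32; 5/8; 3/4; 1]  => 37/64
value_8 [BRBRRBRR]  L=[0; 1/2; 9/16]  R=[37/64; 19/32; 5/8; 3/4; 1]  => 73/128
value_9 [BRBRRBRRB]  L=[0; 1/2; 9/16; 73/128]  R=[37/64; 19/32; 5/8; 3/4; 1]  => 147/256
value_10 [BRBRRBRRBR]  L=[0; 1/2; 9/16; 73/128]  R=[147/256; 37/64; 19/32; 5/8; 3/4; 1]  => 293/512
value_11 [BRBRRBRRBRB]  L=[0; 1/2; 9/16; 73/128; 293/512]  R=[147/256; 37/64; 19/32; 5/8; 3/4; 1]  => 587/1024
value_12 [BRBRRBRRBRBR]  L=[0; 1/2; 9/16; 73/128; 293/512]  R=[587/1024; 147/256; 37/64; 19/32; 5/8; 3/4; 1]  => 1173/2048
value_13 [BRBRRBRRBRBRB]  L=[0; 1/2; 9/16; 73/128; 293/512; 1173/2048]  R=[587/1024; 147/256; 37/64; 19/32; 5/8; 3/4; 1]  => 2347/4096
value_14 [BRBRRBRRBRBRBB]  L=[0; 1/2; 9/16; 73/128; 293/512; 1173/2048; 2347/4096]  R=[587/1024; 147/256; 37/64; 19/32; 5/8; 3/4; 1]  => 4695/8192
value_15 [BRBRRBRRBRBRBBB]  L=[0; 1/2; 9/16; 73/128; 293/512; 1173/2048; 2347/4096; 4695/8192]  R=[587/1024; 147/256; 37/64; 19/32; 5/8; 3/4; 1]  => 9391/16384

9391/16384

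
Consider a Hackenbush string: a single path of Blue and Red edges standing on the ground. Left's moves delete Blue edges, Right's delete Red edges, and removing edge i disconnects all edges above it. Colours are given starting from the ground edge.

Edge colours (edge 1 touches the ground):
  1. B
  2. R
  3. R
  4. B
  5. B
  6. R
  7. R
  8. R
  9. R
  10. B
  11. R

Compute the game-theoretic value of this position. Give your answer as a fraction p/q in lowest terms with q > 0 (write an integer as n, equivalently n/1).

Build G(s[:k]) for k = 1..11, string s = B R R B B R R R R B R.
step 1: add B to get B; options L={ 0 } R={  } so 1
step 2: add R to get BR; options L={ 0 } R={ 1 } so 1/2
step 3: add R to get BRR; options L={ 0 } R={ 1/2,1 } so 1/4
step 4: add B to get BRRB; options L={ 0,1/4 } R={ 1/2,1 } so 3/8
step 5: add B to get BRRBB; options L={ 0,1/4,3/8 } R={ 1/2,1 } so 7/16
step 6: add R to get BRRBBR; options L={ 0,1/4,3/8 } R={ 7/16,1/2,1 } so 13/32
step 7: add R to get BRRBBRR; options L={ 0,1/4,3/8 } R={ 13/32,7/16,1/2,1 } so 25/64
step 8: add R to get BRRBBRRR; options L={ 0,1/4,3/8 } R={ 25/64,13/32,7/16,1/2,1 } so 49/128
step 9: add R to get BRRBBRRRR; options L={ 0,1/4,3/8 } R={ 49/128,25/64,13/32,7/16,1/2,1 } so 97/256
step 10: add B to get BRRBBRRRRB; options L={ 0,1/4,3/8,97/256 } R={ 49/128,25/64,13/32,7/16,1/2,1 } so 195/512
step 11: add R to get BRRBBRRRRBR; options L={ 0,1/4,3/8,97/256 } R={ 195/512,49/128,25/64,13/32,7/16,1/2,1 } so 389/1024

389/1024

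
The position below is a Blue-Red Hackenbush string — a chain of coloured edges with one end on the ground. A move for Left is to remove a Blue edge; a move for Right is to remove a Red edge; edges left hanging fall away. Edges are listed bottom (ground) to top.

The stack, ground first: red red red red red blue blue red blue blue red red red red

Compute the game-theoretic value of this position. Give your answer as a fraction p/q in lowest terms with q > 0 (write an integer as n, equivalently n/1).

-2207/512

Recurse on prefixes of the 14-edge string red red red red red blue blue red blue blue red red red red:
edge 1 of 14 (red): { none | 0 } gives -1
edge 2 of 14 (red): { none | -1; 0 } gives -2
edge 3 of 14 (red): { none | -2; -1; 0 } gives -3
edge 4 of 14 (red): { none | -3; -2; -1; 0 } gives -4
edge 5 of 14 (red): { none | -4; -3; -2; -1; 0 } gives -5
edge 6 of 14 (blue): { -5 | -4; -3; -2; -1; 0 } gives -9/2
edge 7 of 14 (blue): { -5; -9/2 | -4; -3; -2; -1; 0 } gives -17/4
edge 8 of 14 (red): { -5; -9/2 | -17/4; -4; -3; -2; -1; 0 } gives -35/8
edge 9 of 14 (blue): { -5; -9/2; -35/8 | -17/4; -4; -3; -2; -1; 0 } gives -69/16
edge 10 of 14 (blue): { -5; -9/2; -35/8; -69/16 | -17/4; -4; -3; -2; -1; 0 } gives -137/32
edge 11 of 14 (red): { -5; -9/2; -35/8; -69/16 | -137/32; -17/4; -4; -3; -2; -1; 0 } gives -275/64
edge 12 of 14 (red): { -5; -9/2; -35/8; -69/16 | -275/64; -137/32; -17/4; -4; -3; -2; -1; 0 } gives -551/128
edge 13 of 14 (red): { -5; -9/2; -35/8; -69/16 | -551/128; -275/64; -137/32; -17/4; -4; -3; -2; -1; 0 } gives -1103/256
edge 14 of 14 (red): { -5; -9/2; -35/8; -69/16 | -1103/256; -551/128; -275/64; -137/32; -17/4; -4; -3; -2; -1; 0 } gives -2207/512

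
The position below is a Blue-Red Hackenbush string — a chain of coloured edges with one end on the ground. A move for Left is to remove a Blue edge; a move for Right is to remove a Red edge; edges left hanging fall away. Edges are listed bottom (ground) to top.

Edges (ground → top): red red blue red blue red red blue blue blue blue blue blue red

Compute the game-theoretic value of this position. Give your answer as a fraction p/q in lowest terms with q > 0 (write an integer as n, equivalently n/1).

-6915/4096

r: Left { (no moves) }, Right { 0 } = simplest -1
rr: Left { (no moves) }, Right { -1; 0 } = simplest -2
rrb: Left { -2 }, Right { -1; 0 } = simplest -3/2
rrbr: Left { -2 }, Right { -3/2; -1; 0 } = simplest -7/4
rrbrb: Left { -2; -7/4 }, Right { -3/2; -1; 0 } = simplest -13/8
rrbrbr: Left { -2; -7/4 }, Right { -13/8; -3/2; -1; 0 } = simplest -27/16
rrbrbrr: Left { -2; -7/4 }, Right { -27/16; -13/8; -3/2; -1; 0 } = simplest -55/32
rrbrbrrb: Left { -2; -7/4; -55/32 }, Right { -27/16; -13/8; -3/2; -1; 0 } = simplest -109/64
rrbrbrrbb: Left { -2; -7/4; -55/32; -109/64 }, Right { -27/16; -13/8; -3/2; -1; 0 } = simplest -217/128
rrbrbrrbbb: Left { -2; -7/4; -55/32; -109/64; -217/128 }, Right { -27/16; -13/8; -3/2; -1; 0 } = simplest -433/256
rrbrbrrbbbb: Left { -2; -7/4; -55/32; -109/64; -217/128; -433/256 }, Right { -27/16; -13/8; -3/2; -1; 0 } = simplest -865/512
rrbrbrrbbbbb: Left { -2; -7/4; -55/32; -109/64; -217/128; -433/256; -865/512 }, Right { -27/16; -13/8; -3/2; -1; 0 } = simplest -1729/1024
rrbrbrrbbbbbb: Left { -2; -7/4; -55/32; -109/64; -217/128; -433/256; -865/512; -1729/1024 }, Right { -27/16; -13/8; -3/2; -1; 0 } = simplest -3457/2048
rrbrbrrbbbbbbr: Left { -2; -7/4; -55/32; -109/64; -217/128; -433/256; -865/512; -1729/1024 }, Right { -3457/2048; -27/16; -13/8; -3/2; -1; 0 } = simplest -6915/4096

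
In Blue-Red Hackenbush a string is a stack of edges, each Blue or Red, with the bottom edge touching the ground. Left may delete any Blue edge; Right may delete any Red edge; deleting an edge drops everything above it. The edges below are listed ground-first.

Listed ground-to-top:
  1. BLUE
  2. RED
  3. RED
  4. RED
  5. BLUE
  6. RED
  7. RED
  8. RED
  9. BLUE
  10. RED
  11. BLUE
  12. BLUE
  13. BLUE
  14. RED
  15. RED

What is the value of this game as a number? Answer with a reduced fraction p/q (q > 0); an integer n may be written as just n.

Recurse on prefixes of the 15-edge string BLUE RED RED RED BLUE RED RED RED BLUE RED BLUE BLUE BLUE RED RED:
v_1 [B]  L=[0]  R=[—]  — 1
v_2 [BR]  L=[0]  R=[1]  — 1/2
v_3 [BRR]  L=[0]  R=[1/2 1]  — 1/4
v_4 [BRRR]  L=[0]  R=[1/4 1/2 1]  — 1/8
v_5 [BRRRB]  L=[0 1/8]  R=[1/4 1/2 1]  — 3/16
v_6 [BRRRBR]  L=[0 1/8]  R=[3/16 1/4 1/2 1]  — 5/32
v_7 [BRRRBRR]  L=[0 1/8]  R=[5/32 3/16 1/4 1/2 1]  — 9/64
v_8 [BRRRBRRR]  L=[0 1/8]  R=[9/64 5/32 3/16 1/4 1/2 1]  — 17/128
v_9 [BRRRBRRRB]  L=[0 1/8 17/128]  R=[9/64 5/32 3/16 1/4 1/2 1]  — 35/256
v_10 [BRRRBRRRBR]  L=[0 1/8 17/128]  R=[35/256 9/64 5/32 3/16 1/4 1/2 1]  — 69/512
v_11 [BRRRBRRRBRB]  L=[0 1/8 17/128 69/512]  R=[35/256 9/64 5/32 3/16 1/4 1/2 1]  — 139/1024
v_12 [BRRRBRRRBRBB]  L=[0 1/8 17/128 69/512 139/1024]  R=[35/256 9/64 5/32 3/16 1/4 1/2 1]  — 279/2048
v_13 [BRRRBRRRBRBBB]  L=[0 1/8 17/128 69/512 139/1024 279/2048]  R=[35/256 9/64 5/32 3/16 1/4 1/2 1]  — 559/4096
v_14 [BRRRBRRRBRBBBR]  L=[0 1/8 17/128 69/512 139/1024 279/2048]  R=[559/4096 35/256 9/64 5/32 3/16 1/4 1/2 1]  — 1117/8192
v_15 [BRRRBRRRBRBBBRR]  L=[0 1/8 17/128 69/512 139/1024 279/2048]  R=[1117/8192 559/4096 35/256 9/64 5/32 3/16 1/4 1/2 1]  — 2233/16384

2233/16384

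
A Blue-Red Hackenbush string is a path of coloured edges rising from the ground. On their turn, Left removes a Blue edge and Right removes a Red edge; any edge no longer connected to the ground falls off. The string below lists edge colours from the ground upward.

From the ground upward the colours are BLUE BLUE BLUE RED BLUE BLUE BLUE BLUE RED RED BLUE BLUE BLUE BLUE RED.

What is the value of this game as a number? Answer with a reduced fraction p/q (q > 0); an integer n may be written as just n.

12093/4096

Recurse on prefixes of the 15-edge string BLUE BLUE BLUE RED BLUE BLUE BLUE BLUE RED RED BLUE BLUE BLUE BLUE RED:
1 of 15 · B · max L 0 · min R +∞ ⇒ 1
2 of 15 · BB · max L 1 · min R +∞ ⇒ 2
3 of 15 · BBB · max L 2 · min R +∞ ⇒ 3
4 of 15 · BBBR · max L 2 · min R 3 ⇒ 5/2
5 of 15 · BBBRB · max L 5/2 · min R 3 ⇒ 11/4
6 of 15 · BBBRBB · max L 11/4 · min R 3 ⇒ 23/8
7 of 15 · BBBRBBB · max L 23/8 · min R 3 ⇒ 47/16
8 of 15 · BBBRBBBB · max L 47/16 · min R 3 ⇒ 95/32
9 of 15 · BBBRBBBBR · max L 47/16 · min R 95/32 ⇒ 189/64
10 of 15 · BBBRBBBBRR · max L 47/16 · min R 189/64 ⇒ 377/128
11 of 15 · BBBRBBBBRRB · max L 377/128 · min R 189/64 ⇒ 755/256
12 of 15 · BBBRBBBBRRBB · max L 755/256 · min R 189/64 ⇒ 1511/512
13 of 15 · BBBRBBBBRRBBB · max L 1511/512 · min R 189/64 ⇒ 3023/1024
14 of 15 · BBBRBBBBRRBBBB · max L 3023/1024 · min R 189/64 ⇒ 6047/2048
15 of 15 · BBBRBBBBRRBBBBR · max L 3023/1024 · min R 6047/2048 ⇒ 12093/4096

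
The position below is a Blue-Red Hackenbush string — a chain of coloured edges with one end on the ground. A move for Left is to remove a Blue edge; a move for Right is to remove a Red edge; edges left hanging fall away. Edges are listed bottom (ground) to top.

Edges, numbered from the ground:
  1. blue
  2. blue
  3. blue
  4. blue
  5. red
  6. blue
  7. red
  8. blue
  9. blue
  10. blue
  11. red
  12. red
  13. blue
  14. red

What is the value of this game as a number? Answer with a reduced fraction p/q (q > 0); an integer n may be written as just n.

b: Left { 0 }, Right { (no moves) } ⇒ simplest 1
bb: Left { 0; 1 }, Right { (no moves) } ⇒ simplest 2
bbb: Left { 0; 1; 2 }, Right { (no moves) } ⇒ simplest 3
bbbb: Left { 0; 1; 2; 3 }, Right { (no moves) } ⇒ simplest 4
bbbbr: Left { 0; 1; 2; 3 }, Right { 4 } ⇒ simplest 7/2
bbbbrb: Left { 0; 1; 2; 3; 7/2 }, Right { 4 } ⇒ simplest 15/4
bbbbrbr: Left { 0; 1; 2; 3; 7/2 }, Right { 15/4; 4 } ⇒ simplest 29/8
bbbbrbrb: Left { 0; 1; 2; 3; 7/2; 29/8 }, Right { 15/4; 4 } ⇒ simplest 59/16
bbbbrbrbb: Left { 0; 1; 2; 3; 7/2; 29/8; 59/16 }, Right { 15/4; 4 } ⇒ simplest 119/32
bbbbrbrbbb: Left { 0; 1; 2; 3; 7/2; 29/8; 59/16; 119/32 }, Right { 15/4; 4 } ⇒ simplest 239/64
bbbbrbrbbbr: Left { 0; 1; 2; 3; 7/2; 29/8; 59/16; 119/32 }, Right { 239/64; 15/4; 4 } ⇒ simplest 477/128
bbbbrbrbbbrr: Left { 0; 1; 2; 3; 7/2; 29/8; 59/16; 119/32 }, Right { 477/128; 239/64; 15/4; 4 } ⇒ simplest 953/256
bbbbrbrbbbrrb: Left { 0; 1; 2; 3; 7/2; 29/8; 59/16; 119/32; 953/256 }, Right { 477/128; 239/64; 15/4; 4 } ⇒ simplest 1907/512
bbbbrbrbbbrrbr: Left { 0; 1; 2; 3; 7/2; 29/8; 59/16; 119/32; 953/256 }, Right { 1907/512; 477/128; 239/64; 15/4; 4 } ⇒ simplest 3813/1024

3813/1024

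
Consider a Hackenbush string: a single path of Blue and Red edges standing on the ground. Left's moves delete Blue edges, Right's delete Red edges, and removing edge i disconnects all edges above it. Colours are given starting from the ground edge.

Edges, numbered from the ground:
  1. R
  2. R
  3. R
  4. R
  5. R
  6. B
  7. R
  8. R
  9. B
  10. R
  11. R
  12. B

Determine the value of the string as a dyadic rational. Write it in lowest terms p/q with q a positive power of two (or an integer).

-621/128

Prefix values for R R R R R B R R B R R B via {L|R} + simplicity:
value(R) = { (no moves) | 0 } = -1
value(RR) = { (no moves) | -1, 0 } = -2
value(RRR) = { (no moves) | -2, -1, 0 } = -3
value(RRRR) = { (no moves) | -3, -2, -1, 0 } = -4
value(RRRRR) = { (no moves) | -4, -3, -2, -1, 0 } = -5
value(RRRRRB) = { -5 | -4, -3, -2, -1, 0 } = -9/2
value(RRRRRBR) = { -5 | -9/2, -4, -3, -2, -1, 0 } = -19/4
value(RRRRRBRR) = { -5 | -19/4, -9/2, -4, -3, -2, -1, 0 } = -39/8
value(RRRRRBRRB) = { -5, -39/8 | -19/4, -9/2, -4, -3, -2, -1, 0 } = -77/16
value(RRRRRBRRBR) = { -5, -39/8 | -77/16, -19/4, -9/2, -4, -3, -2, -1, 0 } = -155/32
value(RRRRRBRRBRR) = { -5, -39/8 | -155/32, -77/16, -19/4, -9/2, -4, -3, -2, -1, 0 } = -311/64
value(RRRRRBRRBRRB) = { -5, -39/8, -311/64 | -155/32, -77/16, -19/4, -9/2, -4, -3, -2, -1, 0 } = -621/128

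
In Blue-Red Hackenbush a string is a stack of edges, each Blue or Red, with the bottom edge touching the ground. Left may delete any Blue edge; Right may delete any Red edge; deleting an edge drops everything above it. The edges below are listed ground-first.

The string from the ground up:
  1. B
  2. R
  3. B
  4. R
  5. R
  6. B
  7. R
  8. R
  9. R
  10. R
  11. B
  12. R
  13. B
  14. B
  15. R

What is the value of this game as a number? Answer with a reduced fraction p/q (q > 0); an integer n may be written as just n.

9261/16384

Recurse on prefixes of the 15-edge string B R B R R B R R R R B R B B R:
edge 1 of 15 (B): { 0 | (no moves) } so 1
edge 2 of 15 (R): { 0 | 1 } so 1/2
edge 3 of 15 (B): { 0, 1/2 | 1 } so 3/4
edge 4 of 15 (R): { 0, 1/2 | 3/4, 1 } so 5/8
edge 5 of 15 (R): { 0, 1/2 | 5/8, 3/4, 1 } so 9/16
edge 6 of 15 (B): { 0, 1/2, 9/16 | 5/8, 3/4, 1 } so 19/32
edge 7 of 15 (R): { 0, 1/2, 9/16 | 19/32, 5/8, 3/4, 1 } so 37/64
edge 8 of 15 (R): { 0, 1/2, 9/16 | 37/64, 19/32, 5/8, 3/4, 1 } so 73/128
edge 9 of 15 (R): { 0, 1/2, 9/16 | 73/128, 37/64, 19/32, 5/8, 3/4, 1 } so 145/256
edge 10 of 15 (R): { 0, 1/2, 9/16 | 145/256, 73/128, 37/64, 19/32, 5/8, 3/4, 1 } so 289/512
edge 11 of 15 (B): { 0, 1/2, 9/16, 289/512 | 145/256, 73/128, 37/64, 19/32, 5/8, 3/4, 1 } so 579/1024
edge 12 of 15 (R): { 0, 1/2, 9/16, 289/512 | 579/1024, 145/256, 73/128, 37/64, 19/32, 5/8, 3/4, 1 } so 1157/2048
edge 13 of 15 (B): { 0, 1/2, 9/16, 289/512, 1157/2048 | 579/1024, 145/256, 73/128, 37/64, 19/32, 5/8, 3/4, 1 } so 2315/4096
edge 14 of 15 (B): { 0, 1/2, 9/16, 289/512, 1157/2048, 2315/4096 | 579/1024, 145/256, 73/128, 37/64, 19/32, 5/8, 3/4, 1 } so 4631/8192
edge 15 of 15 (R): { 0, 1/2, 9/16, 289/512, 1157/2048, 2315/4096 | 4631/8192, 579/1024, 145/256, 73/128, 37/64, 19/32, 5/8, 3/4, 1 } so 9261/16384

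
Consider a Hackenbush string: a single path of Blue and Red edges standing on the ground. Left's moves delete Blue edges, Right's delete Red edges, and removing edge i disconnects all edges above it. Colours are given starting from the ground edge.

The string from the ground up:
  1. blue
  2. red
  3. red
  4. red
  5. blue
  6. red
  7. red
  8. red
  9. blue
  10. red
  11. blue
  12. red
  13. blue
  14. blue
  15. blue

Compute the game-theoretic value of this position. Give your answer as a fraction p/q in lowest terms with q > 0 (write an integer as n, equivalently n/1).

v(b) = { 0 |  } gives 1
v(br) = { 0 | 1 } gives 1/2
v(brr) = { 0 | 1/2; 1 } gives 1/4
v(brrr) = { 0 | 1/4; 1/2; 1 } gives 1/8
v(brrrb) = { 0; 1/8 | 1/4; 1/2; 1 } gives 3/16
v(brrrbr) = { 0; 1/8 | 3/16; 1/4; 1/2; 1 } gives 5/32
v(brrrbrr) = { 0; 1/8 | 5/32; 3/16; 1/4; 1/2; 1 } gives 9/64
v(brrrbrrr) = { 0; 1/8 | 9/64; 5/32; 3/16; 1/4; 1/2; 1 } gives 17/128
v(brrrbrrrb) = { 0; 1/8; 17/128 | 9/64; 5/32; 3/16; 1/4; 1/2; 1 } gives 35/256
v(brrrbrrrbr) = { 0; 1/8; 17/128 | 35/256; 9/64; 5/32; 3/16; 1/4; 1/2; 1 } gives 69/512
v(brrrbrrrbrb) = { 0; 1/8; 17/128; 69/512 | 35/256; 9/64; 5/32; 3/16; 1/4; 1/2; 1 } gives 139/1024
v(brrrbrrrbrbr) = { 0; 1/8; 17/128; 69/512 | 139/1024; 35/256; 9/64; 5/32; 3/16; 1/4; 1/2; 1 } gives 277/2048
v(brrrbrrrbrbrb) = { 0; 1/8; 17/128; 69/512; 277/2048 | 139/1024; 35/256; 9/64; 5/32; 3/16; 1/4; 1/2; 1 } gives 555/4096
v(brrrbrrrbrbrbb) = { 0; 1/8; 17/128; 69/512; 277/2048; 555/4096 | 139/1024; 35/256; 9/64; 5/32; 3/16; 1/4; 1/2; 1 } gives 1111/8192
v(brrrbrrrbrbrbbb) = { 0; 1/8; 17/128; 69/512; 277/2048; 555/4096; 1111/8192 | 139/1024; 35/256; 9/64; 5/32; 3/16; 1/4; 1/2; 1 } gives 2223/16384

2223/16384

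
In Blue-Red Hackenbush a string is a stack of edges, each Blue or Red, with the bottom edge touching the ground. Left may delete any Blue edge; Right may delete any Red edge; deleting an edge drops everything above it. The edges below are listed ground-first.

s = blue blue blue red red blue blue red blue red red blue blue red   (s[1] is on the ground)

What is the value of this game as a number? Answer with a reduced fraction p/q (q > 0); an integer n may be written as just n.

edge 1 of 14 (blue): { 0 |  } => 1
edge 2 of 14 (blue): { 0; 1 |  } => 2
edge 3 of 14 (blue): { 0; 1; 2 |  } => 3
edge 4 of 14 (red): { 0; 1; 2 | 3 } => 5/2
edge 5 of 14 (red): { 0; 1; 2 | 5/2; 3 } => 9/4
edge 6 of 14 (blue): { 0; 1; 2; 9/4 | 5/2; 3 } => 19/8
edge 7 of 14 (blue): { 0; 1; 2; 9/4; 19/8 | 5/2; 3 } => 39/16
edge 8 of 14 (red): { 0; 1; 2; 9/4; 19/8 | 39/16; 5/2; 3 } => 77/32
edge 9 of 14 (blue): { 0; 1; 2; 9/4; 19/8; 77/32 | 39/16; 5/2; 3 } => 155/64
edge 10 of 14 (red): { 0; 1; 2; 9/4; 19/8; 77/32 | 155/64; 39/16; 5/2; 3 } => 309/128
edge 11 of 14 (red): { 0; 1; 2; 9/4; 19/8; 77/32 | 309/128; 155/64; 39/16; 5/2; 3 } => 617/256
edge 12 of 14 (blue): { 0; 1; 2; 9/4; 19/8; 77/32; 617/256 | 309/128; 155/64; 39/16; 5/2; 3 } => 1235/512
edge 13 of 14 (blue): { 0; 1; 2; 9/4; 19/8; 77/32; 617/256; 1235/512 | 309/128; 155/64; 39/16; 5/2; 3 } => 2471/1024
edge 14 of 14 (red): { 0; 1; 2; 9/4; 19/8; 77/32; 617/256; 1235/512 | 2471/1024; 309/128; 155/64; 39/16; 5/2; 3 } => 4941/2048

4941/2048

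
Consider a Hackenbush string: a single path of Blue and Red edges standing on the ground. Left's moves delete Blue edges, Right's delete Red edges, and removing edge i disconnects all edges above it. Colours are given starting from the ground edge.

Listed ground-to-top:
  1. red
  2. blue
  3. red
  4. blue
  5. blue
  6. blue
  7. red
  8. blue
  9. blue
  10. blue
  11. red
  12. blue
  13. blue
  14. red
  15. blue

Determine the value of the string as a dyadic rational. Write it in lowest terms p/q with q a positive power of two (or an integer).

r: Left { — }, Right { 0 } -> simplest -1
rb: Left { -1 }, Right { 0 } -> simplest -1/2
rbr: Left { -1 }, Right { -1/2 0 } -> simplest -3/4
rbrb: Left { -1 -3/4 }, Right { -1/2 0 } -> simplest -5/8
rbrbb: Left { -1 -3/4 -5/8 }, Right { -1/2 0 } -> simplest -9/16
rbrbbb: Left { -1 -3/4 -5/8 -9/16 }, Right { -1/2 0 } -> simplest -17/32
rbrbbbr: Left { -1 -3/4 -5/8 -9/16 }, Right { -17/32 -1/2 0 } -> simplest -35/64
rbrbbbrb: Left { -1 -3/4 -5/8 -9/16 -35/64 }, Right { -17/32 -1/2 0 } -> simplest -69/128
rbrbbbrbb: Left { -1 -3/4 -5/8 -9/16 -35/64 -69/128 }, Right { -17/32 -1/2 0 } -> simplest -137/256
rbrbbbrbbb: Left { -1 -3/4 -5/8 -9/16 -35/64 -69/128 -137/256 }, Right { -17/32 -1/2 0 } -> simplest -273/512
rbrbbbrbbbr: Left { -1 -3/4 -5/8 -9/16 -35/64 -69/128 -137/256 }, Right { -273/512 -17/32 -1/2 0 } -> simplest -547/1024
rbrbbbrbbbrb: Left { -1 -3/4 -5/8 -9/16 -35/64 -69/128 -137/256 -547/1024 }, Right { -273/512 -17/32 -1/2 0 } -> simplest -1093/2048
rbrbbbrbbbrbb: Left { -1 -3/4 -5/8 -9/16 -35/64 -69/128 -137/256 -547/1024 -1093/2048 }, Right { -273/512 -17/32 -1/2 0 } -> simplest -2185/4096
rbrbbbrbbbrbbr: Left { -1 -3/4 -5/8 -9/16 -35/64 -69/128 -137/256 -547/1024 -1093/2048 }, Right { -2185/4096 -273/512 -17/32 -1/2 0 } -> simplest -4371/8192
rbrbbbrbbbrbbrb: Left { -1 -3/4 -5/8 -9/16 -35/64 -69/128 -137/256 -547/1024 -1093/2048 -4371/8192 }, Right { -2185/4096 -273/512 -17/32 -1/2 0 } -> simplest -8741/16384

-8741/16384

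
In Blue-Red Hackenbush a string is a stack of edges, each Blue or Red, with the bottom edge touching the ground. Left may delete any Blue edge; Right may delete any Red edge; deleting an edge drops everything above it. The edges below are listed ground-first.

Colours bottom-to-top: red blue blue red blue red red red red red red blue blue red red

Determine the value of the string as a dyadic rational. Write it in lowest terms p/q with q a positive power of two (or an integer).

v(r) = { (no moves) | 0 } so -1
v(rb) = { -1 | 0 } so -1/2
v(rbb) = { -1; -1/2 | 0 } so -1/4
v(rbbr) = { -1; -1/2 | -1/4; 0 } so -3/8
v(rbbrb) = { -1; -1/2; -3/8 | -1/4; 0 } so -5/16
v(rbbrbr) = { -1; -1/2; -3/8 | -5/16; -1/4; 0 } so -11/32
v(rbbrbrr) = { -1; -1/2; -3/8 | -11/32; -5/16; -1/4; 0 } so -23/64
v(rbbrbrrr) = { -1; -1/2; -3/8 | -23/64; -11/32; -5/16; -1/4; 0 } so -47/128
v(rbbrbrrrr) = { -1; -1/2; -3/8 | -47/128; -23/64; -11/32; -5/16; -1/4; 0 } so -95/256
v(rbbrbrrrrr) = { -1; -1/2; -3/8 | -95/256; -47/128; -23/64; -11/32; -5/16; -1/4; 0 } so -191/512
v(rbbrbrrrrrr) = { -1; -1/2; -3/8 | -191/512; -95/256; -47/128; -23/64; -11/32; -5/16; -1/4; 0 } so -383/1024
v(rbbrbrrrrrrb) = { -1; -1/2; -3/8; -383/1024 | -191/512; -95/256; -47/128; -23/64; -11/32; -5/16; -1/4; 0 } so -765/2048
v(rbbrbrrrrrrbb) = { -1; -1/2; -3/8; -383/1024; -765/2048 | -191/512; -95/256; -47/128; -23/64; -11/32; -5/16; -1/4; 0 } so -1529/4096
v(rbbrbrrrrrrbbr) = { -1; -1/2; -3/8; -383/1024; -765/2048 | -1529/4096; -191/512; -95/256; -47/128; -23/64; -11/32; -5/16; -1/4; 0 } so -3059/8192
v(rbbrbrrrrrrbbrr) = { -1; -1/2; -3/8; -383/1024; -765/2048 | -3059/8192; -1529/4096; -191/512; -95/256; -47/128; -23/64; -11/32; -5/16; -1/4; 0 } so -6119/16384

-6119/16384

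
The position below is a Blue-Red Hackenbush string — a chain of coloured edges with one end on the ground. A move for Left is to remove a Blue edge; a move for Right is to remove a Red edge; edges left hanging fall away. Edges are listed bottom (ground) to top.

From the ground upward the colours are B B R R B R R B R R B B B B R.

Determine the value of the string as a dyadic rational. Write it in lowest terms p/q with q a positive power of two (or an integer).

Recurse on prefixes of the 15-edge string B B R R B R R B R R B B B B R:
B: Left { 0 }, Right { none } → simplest 1
BB: Left { 0; 1 }, Right { none } → simplest 2
BBR: Left { 0; 1 }, Right { 2 } → simplest 3/2
BBRR: Left { 0; 1 }, Right { 3/2; 2 } → simplest 5/4
BBRRB: Left { 0; 1; 5/4 }, Right { 3/2; 2 } → simplest 11/8
BBRRBR: Left { 0; 1; 5/4 }, Right { 11/8; 3/2; 2 } → simplest 21/16
BBRRBRR: Left { 0; 1; 5/4 }, Right { 21/16; 11/8; 3/2; 2 } → simplest 41/32
BBRRBRRB: Left { 0; 1; 5/4; 41/32 }, Right { 21/16; 11/8; 3/2; 2 } → simplest 83/64
BBRRBRRBR: Left { 0; 1; 5/4; 41/32 }, Right { 83/64; 21/16; 11/8; 3/2; 2 } → simplest 165/128
BBRRBRRBRR: Left { 0; 1; 5/4; 41/32 }, Right { 165/128; 83/64; 21/16; 11/8; 3/2; 2 } → simplest 329/256
BBRRBRRBRRB: Left { 0; 1; 5/4; 41/32; 329/256 }, Right { 165/128; 83/64; 21/16; 11/8; 3/2; 2 } → simplest 659/512
BBRRBRRBRRBB: Left { 0; 1; 5/4; 41/32; 329/256; 659/512 }, Right { 165/128; 83/64; 21/16; 11/8; 3/2; 2 } → simplest 1319/1024
BBRRBRRBRRBBB: Left { 0; 1; 5/4; 41/32; 329/256; 659/512; 1319/1024 }, Right { 165/128; 83/64; 21/16; 11/8; 3/2; 2 } → simplest 2639/2048
BBRRBRRBRRBBBB: Left { 0; 1; 5/4; 41/32; 329/256; 659/512; 1319/1024; 2639/2048 }, Right { 165/128; 83/64; 21/16; 11/8; 3/2; 2 } → simplest 5279/4096
BBRRBRRBRRBBBBR: Left { 0; 1; 5/4; 41/32; 329/256; 659/512; 1319/1024; 2639/2048 }, Right { 5279/4096; 165/128; 83/64; 21/16; 11/8; 3/2; 2 } → simplest 10557/8192

10557/8192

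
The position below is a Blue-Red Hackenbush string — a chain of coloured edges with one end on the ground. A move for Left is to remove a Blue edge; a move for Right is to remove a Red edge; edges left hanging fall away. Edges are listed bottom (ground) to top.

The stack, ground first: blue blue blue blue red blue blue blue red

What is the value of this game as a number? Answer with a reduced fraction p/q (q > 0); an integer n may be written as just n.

edge 1 of 9 (blue): { 0 | — } — 1
edge 2 of 9 (blue): { 0 1 | — } — 2
edge 3 of 9 (blue): { 0 1 2 | — } — 3
edge 4 of 9 (blue): { 0 1 2 3 | — } — 4
edge 5 of 9 (red): { 0 1 2 3 | 4 } — 7/2
edge 6 of 9 (blue): { 0 1 2 3 7/2 | 4 } — 15/4
edge 7 of 9 (blue): { 0 1 2 3 7/2 15/4 | 4 } — 31/8
edge 8 of 9 (blue): { 0 1 2 3 7/2 15/4 31/8 | 4 } — 63/16
edge 9 of 9 (red): { 0 1 2 3 7/2 15/4 31/8 | 63/16 4 } — 125/32

125/32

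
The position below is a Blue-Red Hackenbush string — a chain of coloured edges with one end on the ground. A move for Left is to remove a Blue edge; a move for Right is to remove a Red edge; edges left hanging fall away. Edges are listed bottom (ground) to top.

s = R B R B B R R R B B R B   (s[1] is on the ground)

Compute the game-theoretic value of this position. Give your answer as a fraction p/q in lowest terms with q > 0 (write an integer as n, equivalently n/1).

-1253/2048

val(R) = { · | 0 } -> -1
val(RB) = { -1 | 0 } -> -1/2
val(RBR) = { -1 | -1/2,0 } -> -3/4
val(RBRB) = { -1,-3/4 | -1/2,0 } -> -5/8
val(RBRBB) = { -1,-3/4,-5/8 | -1/2,0 } -> -9/16
val(RBRBBR) = { -1,-3/4,-5/8 | -9/16,-1/2,0 } -> -19/32
val(RBRBBRR) = { -1,-3/4,-5/8 | -19/32,-9/16,-1/2,0 } -> -39/64
val(RBRBBRRR) = { -1,-3/4,-5/8 | -39/64,-19/32,-9/16,-1/2,0 } -> -79/128
val(RBRBBRRRB) = { -1,-3/4,-5/8,-79/128 | -39/64,-19/32,-9/16,-1/2,0 } -> -157/256
val(RBRBBRRRBB) = { -1,-3/4,-5/8,-79/128,-157/256 | -39/64,-19/32,-9/16,-1/2,0 } -> -313/512
val(RBRBBRRRBBR) = { -1,-3/4,-5/8,-79/128,-157/256 | -313/512,-39/64,-19/32,-9/16,-1/2,0 } -> -627/1024
val(RBRBBRRRBBRB) = { -1,-3/4,-5/8,-79/128,-157/256,-627/1024 | -313/512,-39/64,-19/32,-9/16,-1/2,0 } -> -1253/2048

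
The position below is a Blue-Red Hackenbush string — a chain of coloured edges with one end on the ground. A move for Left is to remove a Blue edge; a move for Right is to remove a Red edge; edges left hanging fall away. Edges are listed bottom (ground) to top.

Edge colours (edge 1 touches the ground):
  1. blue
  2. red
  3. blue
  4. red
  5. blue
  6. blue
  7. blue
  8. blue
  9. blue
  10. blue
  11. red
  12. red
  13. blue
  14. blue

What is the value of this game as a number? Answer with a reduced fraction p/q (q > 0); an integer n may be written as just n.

6119/8192

val(b) = { 0 | none } ⇒ 1
val(br) = { 0 | 1 } ⇒ 1/2
val(brb) = { 0,1/2 | 1 } ⇒ 3/4
val(brbr) = { 0,1/2 | 3/4,1 } ⇒ 5/8
val(brbrb) = { 0,1/2,5/8 | 3/4,1 } ⇒ 11/16
val(brbrbb) = { 0,1/2,5/8,11/16 | 3/4,1 } ⇒ 23/32
val(brbrbbb) = { 0,1/2,5/8,11/16,23/32 | 3/4,1 } ⇒ 47/64
val(brbrbbbb) = { 0,1/2,5/8,11/16,23/32,47/64 | 3/4,1 } ⇒ 95/128
val(brbrbbbbb) = { 0,1/2,5/8,11/16,23/32,47/64,95/128 | 3/4,1 } ⇒ 191/256
val(brbrbbbbbb) = { 0,1/2,5/8,11/16,23/32,47/64,95/128,191/256 | 3/4,1 } ⇒ 383/512
val(brbrbbbbbbr) = { 0,1/2,5/8,11/16,23/32,47/64,95/128,191/256 | 383/512,3/4,1 } ⇒ 765/1024
val(brbrbbbbbbrr) = { 0,1/2,5/8,11/16,23/32,47/64,95/128,191/256 | 765/1024,383/512,3/4,1 } ⇒ 1529/2048
val(brbrbbbbbbrrb) = { 0,1/2,5/8,11/16,23/32,47/64,95/128,191/256,1529/2048 | 765/1024,383/512,3/4,1 } ⇒ 3059/4096
val(brbrbbbbbbrrbb) = { 0,1/2,5/8,11/16,23/32,47/64,95/128,191/256,1529/2048,3059/4096 | 765/1024,383/512,3/4,1 } ⇒ 6119/8192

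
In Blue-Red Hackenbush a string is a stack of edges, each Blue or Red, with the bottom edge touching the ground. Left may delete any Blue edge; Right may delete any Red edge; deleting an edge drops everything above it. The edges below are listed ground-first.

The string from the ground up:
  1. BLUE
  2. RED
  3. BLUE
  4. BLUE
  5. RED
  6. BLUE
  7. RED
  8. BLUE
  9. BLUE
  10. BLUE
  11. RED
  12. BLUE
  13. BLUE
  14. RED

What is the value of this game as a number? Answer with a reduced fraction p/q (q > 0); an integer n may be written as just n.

Build G(s[:k]) for k = 1..14, string s = BLUE RED BLUE BLUE RED BLUE RED BLUE BLUE BLUE RED BLUE BLUE RED.
1 of 14 · B · max L 0 · min R +∞ ⇒ 1
2 of 14 · BR · max L 0 · min R 1 ⇒ 1/2
3 of 14 · BRB · max L 1/2 · min R 1 ⇒ 3/4
4 of 14 · BRBB · max L 3/4 · min R 1 ⇒ 7/8
5 of 14 · BRBBR · max L 3/4 · min R 7/8 ⇒ 13/16
6 of 14 · BRBBRB · max L 13/16 · min R 7/8 ⇒ 27/32
7 of 14 · BRBBRBR · max L 13/16 · min R 27/32 ⇒ 53/64
8 of 14 · BRBBRBRB · max L 53/64 · min R 27/32 ⇒ 107/128
9 of 14 · BRBBRBRBB · max L 107/128 · min R 27/32 ⇒ 215/256
10 of 14 · BRBBRBRBBB · max L 215/256 · min R 27/32 ⇒ 431/512
11 of 14 · BRBBRBRBBBR · max L 215/256 · min R 431/512 ⇒ 861/1024
12 of 14 · BRBBRBRBBBRB · max L 861/1024 · min R 431/512 ⇒ 1723/2048
13 of 14 · BRBBRBRBBBRBB · max L 1723/2048 · min R 431/512 ⇒ 3447/4096
14 of 14 · BRBBRBRBBBRBBR · max L 1723/2048 · min R 3447/4096 ⇒ 6893/8192

6893/8192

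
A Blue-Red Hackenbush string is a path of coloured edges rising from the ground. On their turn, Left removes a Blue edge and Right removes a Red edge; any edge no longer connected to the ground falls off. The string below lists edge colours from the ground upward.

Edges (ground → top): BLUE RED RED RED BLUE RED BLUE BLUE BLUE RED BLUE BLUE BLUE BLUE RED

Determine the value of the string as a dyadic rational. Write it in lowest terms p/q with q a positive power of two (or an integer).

3005/16384

Build v(s[:k]) for k = 1..15, string s = BLUE RED RED RED BLUE RED BLUE BLUE BLUE RED BLUE BLUE BLUE BLUE RED.
v(B) = { 0 | ∅ } -> 1
v(BR) = { 0 | 1 } -> 1/2
v(BRR) = { 0 | 1/2, 1 } -> 1/4
v(BRRR) = { 0 | 1/4, 1/2, 1 } -> 1/8
v(BRRRB) = { 0, 1/8 | 1/4, 1/2, 1 } -> 3/16
v(BRRRBR) = { 0, 1/8 | 3/16, 1/4, 1/2, 1 } -> 5/32
v(BRRRBRB) = { 0, 1/8, 5/32 | 3/16, 1/4, 1/2, 1 } -> 11/64
v(BRRRBRBB) = { 0, 1/8, 5/32, 11/64 | 3/16, 1/4, 1/2, 1 } -> 23/128
v(BRRRBRBBB) = { 0, 1/8, 5/32, 11/64, 23/128 | 3/16, 1/4, 1/2, 1 } -> 47/256
v(BRRRBRBBBR) = { 0, 1/8, 5/32, 11/64, 23/128 | 47/256, 3/16, 1/4, 1/2, 1 } -> 93/512
v(BRRRBRBBBRB) = { 0, 1/8, 5/32, 11/64, 23/128, 93/512 | 47/256, 3/16, 1/4, 1/2, 1 } -> 187/1024
v(BRRRBRBBBRBB) = { 0, 1/8, 5/32, 11/64, 23/128, 93/512, 187/1024 | 47/256, 3/16, 1/4, 1/2, 1 } -> 375/2048
v(BRRRBRBBBRBBB) = { 0, 1/8, 5/32, 11/64, 23/128, 93/512, 187/1024, 375/2048 | 47/256, 3/16, 1/4, 1/2, 1 } -> 751/4096
v(BRRRBRBBBRBBBB) = { 0, 1/8, 5/32, 11/64, 23/128, 93/512, 187/1024, 375/2048, 751/4096 | 47/256, 3/16, 1/4, 1/2, 1 } -> 1503/8192
v(BRRRBRBBBRBBBBR) = { 0, 1/8, 5/32, 11/64, 23/128, 93/512, 187/1024, 375/2048, 751/4096 | 1503/8192, 47/256, 3/16, 1/4, 1/2, 1 } -> 3005/16384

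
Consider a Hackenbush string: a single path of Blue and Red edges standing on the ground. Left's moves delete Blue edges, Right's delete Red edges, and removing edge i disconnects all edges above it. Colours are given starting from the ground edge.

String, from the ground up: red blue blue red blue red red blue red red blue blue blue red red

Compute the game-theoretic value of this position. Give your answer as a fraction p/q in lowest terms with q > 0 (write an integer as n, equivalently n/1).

Build v(s[:k]) for k = 1..15, string s = red blue blue red blue red red blue red red blue blue blue red red.
r: Left { ∅ }, Right { 0 } ⇒ simplest -1
rb: Left { -1 }, Right { 0 } ⇒ simplest -1/2
rbb: Left { -1,-1/2 }, Right { 0 } ⇒ simplest -1/4
rbbr: Left { -1,-1/2 }, Right { -1/4,0 } ⇒ simplest -3/8
rbbrb: Left { -1,-1/2,-3/8 }, Right { -1/4,0 } ⇒ simplest -5/16
rbbrbr: Left { -1,-1/2,-3/8 }, Right { -5/16,-1/4,0 } ⇒ simplest -11/32
rbbrbrr: Left { -1,-1/2,-3/8 }, Right { -11/32,-5/16,-1/4,0 } ⇒ simplest -23/64
rbbrbrrb: Left { -1,-1/2,-3/8,-23/64 }, Right { -11/32,-5/16,-1/4,0 } ⇒ simplest -45/128
rbbrbrrbr: Left { -1,-1/2,-3/8,-23/64 }, Right { -45/128,-11/32,-5/16,-1/4,0 } ⇒ simplest -91/256
rbbrbrrbrr: Left { -1,-1/2,-3/8,-23/64 }, Right { -91/256,-45/128,-11/32,-5/16,-1/4,0 } ⇒ simplest -183/512
rbbrbrrbrrb: Left { -1,-1/2,-3/8,-23/64,-183/512 }, Right { -91/256,-45/128,-11/32,-5/16,-1/4,0 } ⇒ simplest -365/1024
rbbrbrrbrrbb: Left { -1,-1/2,-3/8,-23/64,-183/512,-365/1024 }, Right { -91/256,-45/128,-11/32,-5/16,-1/4,0 } ⇒ simplest -729/2048
rbbrbrrbrrbbb: Left { -1,-1/2,-3/8,-23/64,-183/512,-365/1024,-729/2048 }, Right { -91/256,-45/128,-11/32,-5/16,-1/4,0 } ⇒ simplest -1457/4096
rbbrbrrbrrbbbr: Left { -1,-1/2,-3/8,-23/64,-183/512,-365/1024,-729/2048 }, Right { -1457/4096,-91/256,-45/128,-11/32,-5/16,-1/4,0 } ⇒ simplest -2915/8192
rbbrbrrbrrbbbrr: Left { -1,-1/2,-3/8,-23/64,-183/512,-365/1024,-729/2048 }, Right { -2915/8192,-1457/4096,-91/256,-45/128,-11/32,-5/16,-1/4,0 } ⇒ simplest -5831/16384

-5831/16384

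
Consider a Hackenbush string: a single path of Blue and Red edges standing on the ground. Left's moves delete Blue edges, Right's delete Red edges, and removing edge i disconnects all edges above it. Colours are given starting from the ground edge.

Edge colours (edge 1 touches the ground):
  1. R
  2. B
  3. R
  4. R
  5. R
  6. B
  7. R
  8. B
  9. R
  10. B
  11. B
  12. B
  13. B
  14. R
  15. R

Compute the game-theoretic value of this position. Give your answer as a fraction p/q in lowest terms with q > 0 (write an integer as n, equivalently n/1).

-14983/16384

val_1 [R]  L=[(no moves)]  R=[0]  so -1
val_2 [RB]  L=[-1]  R=[0]  so -1/2
val_3 [RBR]  L=[-1]  R=[-1/2; 0]  so -3/4
val_4 [RBRR]  L=[-1]  R=[-3/4; -1/2; 0]  so -7/8
val_5 [RBRRR]  L=[-1]  R=[-7/8; -3/4; -1/2; 0]  so -15/16
val_6 [RBRRRB]  L=[-1; -15/16]  R=[-7/8; -3/4; -1/2; 0]  so -29/32
val_7 [RBRRRBR]  L=[-1; -15/16]  R=[-29/32; -7/8; -3/4; -1/2; 0]  so -59/64
val_8 [RBRRRBRB]  L=[-1; -15/16; -59/64]  R=[-29/32; -7/8; -3/4; -1/2; 0]  so -117/128
val_9 [RBRRRBRBR]  L=[-1; -15/16; -59/64]  R=[-117/128; -29/32; -7/8; -3/4; -1/2; 0]  so -235/256
val_10 [RBRRRBRBRB]  L=[-1; -15/16; -59/64; -235/256]  R=[-117/128; -29/32; -7/8; -3/4; -1/2; 0]  so -469/512
val_11 [RBRRRBRBRBB]  L=[-1; -15/16; -59/64; -235/256; -469/512]  R=[-117/128; -29/32; -7/8; -3/4; -1/2; 0]  so -937/1024
val_12 [RBRRRBRBRBBB]  L=[-1; -15/16; -59/64; -235/256; -469/512; -937/1024]  R=[-117/128; -29/32; -7/8; -3/4; -1/2; 0]  so -1873/2048
val_13 [RBRRRBRBRBBBB]  L=[-1; -15/16; -59/64; -235/256; -469/512; -937/1024; -1873/2048]  R=[-117/128; -29/32; -7/8; -3/4; -1/2; 0]  so -3745/4096
val_14 [RBRRRBRBRBBBBR]  L=[-1; -15/16; -59/64; -235/256; -469/512; -937/1024; -1873/2048]  R=[-3745/4096; -117/128; -29/32; -7/8; -3/4; -1/2; 0]  so -7491/8192
val_15 [RBRRRBRBRBBBBRR]  L=[-1; -15/16; -59/64; -235/256; -469/512; -937/1024; -1873/2048]  R=[-7491/8192; -3745/4096; -117/128; -29/32; -7/8; -3/4; -1/2; 0]  so -14983/16384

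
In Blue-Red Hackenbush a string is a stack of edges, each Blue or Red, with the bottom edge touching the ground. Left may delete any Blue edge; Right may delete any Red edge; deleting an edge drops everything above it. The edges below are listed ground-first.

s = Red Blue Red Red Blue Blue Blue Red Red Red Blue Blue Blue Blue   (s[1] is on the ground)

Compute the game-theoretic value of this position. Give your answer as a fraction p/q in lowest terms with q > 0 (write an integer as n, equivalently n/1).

Build value(s[:k]) for k = 1..14, string s = Red Blue Red Red Blue Blue Blue Red Red Red Blue Blue Blue Blue.
step 1: add Red to get R; options L={ (no moves) } R={ 0 } => -1
step 2: add Blue to get RB; options L={ -1 } R={ 0 } => -1/2
step 3: add Red to get RBR; options L={ -1 } R={ -1/2; 0 } => -3/4
step 4: add Red to get RBRR; options L={ -1 } R={ -3/4; -1/2; 0 } => -7/8
step 5: add Blue to get RBRRB; options L={ -1; -7/8 } R={ -3/4; -1/2; 0 } => -13/16
step 6: add Blue to get RBRRBB; options L={ -1; -7/8; -13/16 } R={ -3/4; -1/2; 0 } => -25/32
step 7: add Blue to get RBRRBBB; options L={ -1; -7/8; -13/16; -25/32 } R={ -3/4; -1/2; 0 } => -49/64
step 8: add Red to get RBRRBBBR; options L={ -1; -7/8; -13/16; -25/32 } R={ -49/64; -3/4; -1/2; 0 } => -99/128
step 9: add Red to get RBRRBBBRR; options L={ -1; -7/8; -13/16; -25/32 } R={ -99/128; -49/64; -3/4; -1/2; 0 } => -199/256
step 10: add Red to get RBRRBBBRRR; options L={ -1; -7/8; -13/16; -25/32 } R={ -199/256; -99/128; -49/64; -3/4; -1/2; 0 } => -399/512
step 11: add Blue to get RBRRBBBRRRB; options L={ -1; -7/8; -13/16; -25/32; -399/512 } R={ -199/256; -99/128; -49/64; -3/4; -1/2; 0 } => -797/1024
step 12: add Blue to get RBRRBBBRRRBB; options L={ -1; -7/8; -13/16; -25/32; -399/512; -797/1024 } R={ -199/256; -99/128; -49/64; -3/4; -1/2; 0 } => -1593/2048
step 13: add Blue to get RBRRBBBRRRBBB; options L={ -1; -7/8; -13/16; -25/32; -399/512; -797/1024; -1593/2048 } R={ -199/256; -99/128; -49/64; -3/4; -1/2; 0 } => -3185/4096
step 14: add Blue to get RBRRBBBRRRBBBB; options L={ -1; -7/8; -13/16; -25/32; -399/512; -797/1024; -1593/2048; -3185/4096 } R={ -199/256; -99/128; -49/64; -3/4; -1/2; 0 } => -6369/8192

-6369/8192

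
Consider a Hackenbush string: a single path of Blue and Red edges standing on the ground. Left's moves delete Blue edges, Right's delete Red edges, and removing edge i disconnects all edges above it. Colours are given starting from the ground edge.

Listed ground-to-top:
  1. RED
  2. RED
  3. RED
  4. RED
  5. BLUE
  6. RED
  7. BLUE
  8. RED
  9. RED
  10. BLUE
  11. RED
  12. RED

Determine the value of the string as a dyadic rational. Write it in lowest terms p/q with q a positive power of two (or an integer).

-951/256

edge 1 of 12 (RED): { ∅ | 0 } → -1
edge 2 of 12 (RED): { ∅ | -1 0 } → -2
edge 3 of 12 (RED): { ∅ | -2 -1 0 } → -3
edge 4 of 12 (RED): { ∅ | -3 -2 -1 0 } → -4
edge 5 of 12 (BLUE): { -4 | -3 -2 -1 0 } → -7/2
edge 6 of 12 (RED): { -4 | -7/2 -3 -2 -1 0 } → -15/4
edge 7 of 12 (BLUE): { -4 -15/4 | -7/2 -3 -2 -1 0 } → -29/8
edge 8 of 12 (RED): { -4 -15/4 | -29/8 -7/2 -3 -2 -1 0 } → -59/16
edge 9 of 12 (RED): { -4 -15/4 | -59/16 -29/8 -7/2 -3 -2 -1 0 } → -119/32
edge 10 of 12 (BLUE): { -4 -15/4 -119/32 | -59/16 -29/8 -7/2 -3 -2 -1 0 } → -237/64
edge 11 of 12 (RED): { -4 -15/4 -119/32 | -237/64 -59/16 -29/8 -7/2 -3 -2 -1 0 } → -475/128
edge 12 of 12 (RED): { -4 -15/4 -119/32 | -475/128 -237/64 -59/16 -29/8 -7/2 -3 -2 -1 0 } → -951/256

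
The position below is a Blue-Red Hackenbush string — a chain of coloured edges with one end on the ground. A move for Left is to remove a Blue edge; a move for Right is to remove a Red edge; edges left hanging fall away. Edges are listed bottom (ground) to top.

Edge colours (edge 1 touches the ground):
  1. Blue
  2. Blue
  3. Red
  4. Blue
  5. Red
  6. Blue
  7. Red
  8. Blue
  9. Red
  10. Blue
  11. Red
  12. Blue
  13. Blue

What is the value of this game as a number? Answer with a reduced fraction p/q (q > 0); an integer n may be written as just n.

Prefix values for Blue Blue Red Blue Red Blue Red Blue Red Blue Red Blue Blue via {L|R} + simplicity:
step 1: add Blue to get B; options L={ 0 } R={  } => 1
step 2: add Blue to get BB; options L={ 0 1 } R={  } => 2
step 3: add Red to get BBR; options L={ 0 1 } R={ 2 } => 3/2
step 4: add Blue to get BBRB; options L={ 0 1 3/2 } R={ 2 } => 7/4
step 5: add Red to get BBRBR; options L={ 0 1 3/2 } R={ 7/4 2 } => 13/8
step 6: add Blue to get BBRBRB; options L={ 0 1 3/2 13/8 } R={ 7/4 2 } => 27/16
step 7: add Red to get BBRBRBR; options L={ 0 1 3/2 13/8 } R={ 27/16 7/4 2 } => 53/32
step 8: add Blue to get BBRBRBRB; options L={ 0 1 3/2 13/8 53/32 } R={ 27/16 7/4 2 } => 107/64
step 9: add Red to get BBRBRBRBR; options L={ 0 1 3/2 13/8 53/32 } R={ 107/64 27/16 7/4 2 } => 213/128
step 10: add Blue to get BBRBRBRBRB; options L={ 0 1 3/2 13/8 53/32 213/128 } R={ 107/64 27/16 7/4 2 } => 427/256
step 11: add Red to get BBRBRBRBRBR; options L={ 0 1 3/2 13/8 53/32 213/128 } R={ 427/256 107/64 27/16 7/4 2 } => 853/512
step 12: add Blue to get BBRBRBRBRBRB; options L={ 0 1 3/2 13/8 53/32 213/128 853/512 } R={ 427/256 107/64 27/16 7/4 2 } => 1707/1024
step 13: add Blue to get BBRBRBRBRBRBB; options L={ 0 1 3/2 13/8 53/32 213/128 853/512 1707/1024 } R={ 427/256 107/64 27/16 7/4 2 } => 3415/2048

3415/2048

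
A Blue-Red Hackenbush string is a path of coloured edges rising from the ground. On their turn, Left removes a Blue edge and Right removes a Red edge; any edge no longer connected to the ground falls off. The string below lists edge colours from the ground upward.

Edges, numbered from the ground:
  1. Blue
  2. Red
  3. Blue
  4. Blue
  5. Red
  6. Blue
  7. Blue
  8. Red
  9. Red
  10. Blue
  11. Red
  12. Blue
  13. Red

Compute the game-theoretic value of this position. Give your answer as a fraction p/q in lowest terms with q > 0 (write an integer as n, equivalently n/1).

3477/4096

Prefix values for Blue Red Blue Blue Red Blue Blue Red Red Blue Red Blue Red via {L|R} + simplicity:
g(B) = { 0 | (no moves) } gives 1
g(BR) = { 0 | 1 } gives 1/2
g(BRB) = { 0 1/2 | 1 } gives 3/4
g(BRBB) = { 0 1/2 3/4 | 1 } gives 7/8
g(BRBBR) = { 0 1/2 3/4 | 7/8 1 } gives 13/16
g(BRBBRB) = { 0 1/2 3/4 13/16 | 7/8 1 } gives 27/32
g(BRBBRBB) = { 0 1/2 3/4 13/16 27/32 | 7/8 1 } gives 55/64
g(BRBBRBBR) = { 0 1/2 3/4 13/16 27/32 | 55/64 7/8 1 } gives 109/128
g(BRBBRBBRR) = { 0 1/2 3/4 13/16 27/32 | 109/128 55/64 7/8 1 } gives 217/256
g(BRBBRBBRRB) = { 0 1/2 3/4 13/16 27/32 217/256 | 109/128 55/64 7/8 1 } gives 435/512
g(BRBBRBBRRBR) = { 0 1/2 3/4 13/16 27/32 217/256 | 435/512 109/128 55/64 7/8 1 } gives 869/1024
g(BRBBRBBRRBRB) = { 0 1/2 3/4 13/16 27/32 217/256 869/1024 | 435/512 109/128 55/64 7/8 1 } gives 1739/2048
g(BRBBRBBRRBRBR) = { 0 1/2 3/4 13/16 27/32 217/256 869/1024 | 1739/2048 435/512 109/128 55/64 7/8 1 } gives 3477/4096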